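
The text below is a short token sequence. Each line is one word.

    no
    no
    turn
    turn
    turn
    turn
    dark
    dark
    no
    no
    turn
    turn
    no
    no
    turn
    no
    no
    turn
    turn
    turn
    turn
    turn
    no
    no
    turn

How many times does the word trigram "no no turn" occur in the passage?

Scanning the 23 overlapping trigram windows for "no no turn":
  position 1–3: no no turn
  position 9–11: no no turn
  position 13–15: no no turn
  position 16–18: no no turn
  position 23–25: no no turn

5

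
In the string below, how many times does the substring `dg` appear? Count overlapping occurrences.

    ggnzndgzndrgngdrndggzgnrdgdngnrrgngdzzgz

Sliding a length-2 window over the 40 characters (39 positions):
  position 6–7: dg
  position 18–19: dg
  position 25–26: dg

3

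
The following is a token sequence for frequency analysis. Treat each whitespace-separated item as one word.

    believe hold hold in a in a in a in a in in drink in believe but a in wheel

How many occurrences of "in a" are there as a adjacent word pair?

Scanning the 19 overlapping bigram windows for "in a":
  position 4–5: in a
  position 6–7: in a
  position 8–9: in a
  position 10–11: in a

4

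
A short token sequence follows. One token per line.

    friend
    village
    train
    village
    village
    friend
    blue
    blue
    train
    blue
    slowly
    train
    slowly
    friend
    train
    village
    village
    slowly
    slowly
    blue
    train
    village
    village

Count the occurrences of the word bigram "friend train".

1

Scanning the 22 overlapping bigram windows for "friend train":
  position 14–15: friend train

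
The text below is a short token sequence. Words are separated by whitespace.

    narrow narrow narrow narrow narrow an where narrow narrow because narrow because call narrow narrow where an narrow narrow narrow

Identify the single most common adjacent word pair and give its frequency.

Bigram frequencies (highest first):
  narrow narrow: 8
  narrow because: 2
  narrow an: 1
  an where: 1
  where narrow: 1
  because narrow: 1
  … (5 more, each ≤ 1)

"narrow narrow", 8 times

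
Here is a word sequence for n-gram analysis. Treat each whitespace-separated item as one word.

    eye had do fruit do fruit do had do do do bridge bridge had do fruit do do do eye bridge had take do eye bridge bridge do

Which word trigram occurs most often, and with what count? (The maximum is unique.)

Trigram frequencies (highest first):
  do fruit do: 3
  had do fruit: 2
  do do do: 2
  do eye bridge: 2
  eye had do: 1
  fruit do fruit: 1
  … (15 more, each ≤ 1)

"do fruit do", 3 times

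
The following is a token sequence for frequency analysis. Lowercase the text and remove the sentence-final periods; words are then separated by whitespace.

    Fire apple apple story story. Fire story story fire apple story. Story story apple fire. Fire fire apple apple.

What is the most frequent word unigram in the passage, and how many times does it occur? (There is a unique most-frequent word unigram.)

Unigram frequencies (highest first):
  story: 7
  fire: 6
  apple: 6

"story", 7 times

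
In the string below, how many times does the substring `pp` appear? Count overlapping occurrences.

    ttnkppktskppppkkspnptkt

Sliding a length-2 window over the 23 characters (22 positions):
  position 5–6: pp
  position 11–12: pp
  position 12–13: pp
  position 13–14: pp

4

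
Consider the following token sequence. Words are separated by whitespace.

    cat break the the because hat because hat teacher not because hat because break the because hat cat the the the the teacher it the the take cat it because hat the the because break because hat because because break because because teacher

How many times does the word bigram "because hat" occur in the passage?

Scanning the 42 overlapping bigram windows for "because hat":
  position 5–6: because hat
  position 7–8: because hat
  position 11–12: because hat
  position 16–17: because hat
  position 30–31: because hat
  position 36–37: because hat

6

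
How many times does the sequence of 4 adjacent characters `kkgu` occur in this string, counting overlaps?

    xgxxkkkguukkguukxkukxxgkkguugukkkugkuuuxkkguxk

Sliding a length-4 window over the 46 characters (43 positions):
  position 6–9: kkgu
  position 11–14: kkgu
  position 24–27: kkgu
  position 41–44: kkgu

4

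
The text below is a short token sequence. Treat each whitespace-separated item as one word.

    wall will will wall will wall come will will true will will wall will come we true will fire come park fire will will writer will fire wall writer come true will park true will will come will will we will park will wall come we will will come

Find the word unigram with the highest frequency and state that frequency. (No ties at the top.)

"will", 21 times

Unigram frequencies (highest first):
  will: 21
  come: 7
  wall: 6
  true: 4
  we: 3
  fire: 3
  … (2 more, each ≤ 3)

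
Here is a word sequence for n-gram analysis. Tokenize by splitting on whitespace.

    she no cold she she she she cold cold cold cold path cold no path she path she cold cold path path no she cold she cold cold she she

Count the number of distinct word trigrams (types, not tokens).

22

30 tokens → 28 trigram windows in total.
Repeated trigrams (each contributes count−1 duplicates):
  she cold cold: 3
  cold cold cold: 2
  cold cold path: 2
  cold she she: 2
  she she she: 2
6 duplicate windows → 28 − 6 = 22 distinct.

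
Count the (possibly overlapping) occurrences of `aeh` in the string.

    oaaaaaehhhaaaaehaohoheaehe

3

Sliding a length-3 window over the 26 characters (24 positions):
  position 6–8: aeh
  position 14–16: aeh
  position 23–25: aeh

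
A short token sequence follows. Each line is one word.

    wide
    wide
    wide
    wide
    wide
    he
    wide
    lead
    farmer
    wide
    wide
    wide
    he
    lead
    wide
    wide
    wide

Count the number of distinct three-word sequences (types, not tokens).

10

17 tokens → 15 trigram windows in total.
Repeated trigrams (each contributes count−1 duplicates):
  wide wide wide: 5
  wide wide he: 2
5 duplicate windows → 15 − 5 = 10 distinct.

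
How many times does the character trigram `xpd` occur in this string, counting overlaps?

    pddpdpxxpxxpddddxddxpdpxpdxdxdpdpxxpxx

3

Sliding a length-3 window over the 38 characters (36 positions):
  position 11–13: xpd
  position 20–22: xpd
  position 24–26: xpd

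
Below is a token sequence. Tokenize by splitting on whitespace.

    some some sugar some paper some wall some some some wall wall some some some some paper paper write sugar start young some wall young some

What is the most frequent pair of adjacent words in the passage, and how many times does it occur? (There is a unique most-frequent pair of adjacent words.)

"some some", 6 times

Bigram frequencies (highest first):
  some some: 6
  some wall: 3
  some paper: 2
  wall some: 2
  young some: 2
  some sugar: 1
  … (9 more, each ≤ 1)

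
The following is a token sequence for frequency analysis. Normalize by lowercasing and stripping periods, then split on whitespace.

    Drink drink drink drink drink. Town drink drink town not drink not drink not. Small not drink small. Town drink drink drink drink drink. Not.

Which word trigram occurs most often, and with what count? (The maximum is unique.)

"drink drink drink", 6 times

Trigram frequencies (highest first):
  drink drink drink: 6
  drink drink town: 2
  town drink drink: 2
  not drink not: 2
  drink town drink: 1
  drink town not: 1
  … (9 more, each ≤ 1)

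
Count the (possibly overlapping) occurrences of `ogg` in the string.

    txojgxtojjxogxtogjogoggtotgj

Sliding a length-3 window over the 28 characters (26 positions):
  position 21–23: ogg

1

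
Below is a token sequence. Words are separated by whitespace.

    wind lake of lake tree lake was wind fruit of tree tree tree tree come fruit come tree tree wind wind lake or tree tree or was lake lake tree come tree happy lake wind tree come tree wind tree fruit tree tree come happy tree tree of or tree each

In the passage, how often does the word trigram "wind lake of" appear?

1

Scanning the 49 overlapping trigram windows for "wind lake of":
  position 1–3: wind lake of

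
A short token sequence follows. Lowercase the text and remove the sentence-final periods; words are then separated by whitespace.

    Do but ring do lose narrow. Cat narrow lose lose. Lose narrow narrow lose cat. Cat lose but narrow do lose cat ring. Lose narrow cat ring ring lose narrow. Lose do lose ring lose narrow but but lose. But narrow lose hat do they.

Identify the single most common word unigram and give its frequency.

"lose", 14 times

Unigram frequencies (highest first):
  lose: 14
  narrow: 9
  do: 5
  but: 5
  ring: 5
  cat: 5
  … (2 more, each ≤ 1)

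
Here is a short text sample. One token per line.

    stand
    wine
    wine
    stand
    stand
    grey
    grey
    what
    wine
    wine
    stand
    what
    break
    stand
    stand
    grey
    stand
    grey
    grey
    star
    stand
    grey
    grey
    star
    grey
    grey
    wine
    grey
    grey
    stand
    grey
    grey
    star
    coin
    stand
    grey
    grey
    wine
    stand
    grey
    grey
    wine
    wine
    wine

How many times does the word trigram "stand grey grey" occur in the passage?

Scanning the 42 overlapping trigram windows for "stand grey grey":
  position 5–7: stand grey grey
  position 17–19: stand grey grey
  position 21–23: stand grey grey
  position 30–32: stand grey grey
  position 35–37: stand grey grey
  position 39–41: stand grey grey

6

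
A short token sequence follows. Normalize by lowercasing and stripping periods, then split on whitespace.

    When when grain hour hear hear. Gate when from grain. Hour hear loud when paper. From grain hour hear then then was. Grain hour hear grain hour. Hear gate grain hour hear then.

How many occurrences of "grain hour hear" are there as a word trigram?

Scanning the 31 overlapping trigram windows for "grain hour hear":
  position 3–5: grain hour hear
  position 10–12: grain hour hear
  position 17–19: grain hour hear
  position 23–25: grain hour hear
  position 26–28: grain hour hear
  position 30–32: grain hour hear

6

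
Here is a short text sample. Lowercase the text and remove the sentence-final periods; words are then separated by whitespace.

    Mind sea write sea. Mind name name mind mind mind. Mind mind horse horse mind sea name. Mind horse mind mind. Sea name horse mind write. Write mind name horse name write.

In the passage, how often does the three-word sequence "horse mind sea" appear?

Scanning the 30 overlapping trigram windows for "horse mind sea":
  position 14–16: horse mind sea

1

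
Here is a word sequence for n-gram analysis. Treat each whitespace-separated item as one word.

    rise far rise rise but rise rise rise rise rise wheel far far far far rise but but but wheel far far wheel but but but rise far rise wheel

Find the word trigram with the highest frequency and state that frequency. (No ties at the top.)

"rise rise rise", 3 times

Trigram frequencies (highest first):
  rise rise rise: 3
  rise far rise: 2
  wheel far far: 2
  far far far: 2
  but but but: 2
  far rise rise: 1
  … (16 more, each ≤ 1)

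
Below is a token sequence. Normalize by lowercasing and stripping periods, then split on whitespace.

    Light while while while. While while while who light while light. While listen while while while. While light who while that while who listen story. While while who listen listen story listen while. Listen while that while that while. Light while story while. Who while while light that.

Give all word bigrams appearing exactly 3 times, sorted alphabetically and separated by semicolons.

listen while; that while; while that

Bigram counts meeting the condition (exactly 3 times):
  listen while: 3
  that while: 3
  while that: 3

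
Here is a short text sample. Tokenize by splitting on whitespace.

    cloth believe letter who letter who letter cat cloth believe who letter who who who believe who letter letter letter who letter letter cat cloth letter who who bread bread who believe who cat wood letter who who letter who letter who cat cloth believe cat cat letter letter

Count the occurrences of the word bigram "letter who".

8

Scanning the 48 overlapping bigram windows for "letter who":
  position 3–4: letter who
  position 5–6: letter who
  position 12–13: letter who
  position 20–21: letter who
  position 26–27: letter who
  position 36–37: letter who
  position 39–40: letter who
  position 41–42: letter who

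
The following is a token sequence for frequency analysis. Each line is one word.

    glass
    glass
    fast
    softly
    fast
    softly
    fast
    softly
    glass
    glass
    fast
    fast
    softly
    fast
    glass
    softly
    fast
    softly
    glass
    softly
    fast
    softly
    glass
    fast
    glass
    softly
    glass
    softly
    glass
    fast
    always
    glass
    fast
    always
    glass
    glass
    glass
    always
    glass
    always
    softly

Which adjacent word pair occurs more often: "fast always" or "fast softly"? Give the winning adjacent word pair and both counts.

"fast softly" (6 vs 2)

"fast always": 2 occurrences
"fast softly": 6 occurrences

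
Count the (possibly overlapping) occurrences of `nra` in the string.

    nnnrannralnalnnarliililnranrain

4

Sliding a length-3 window over the 31 characters (29 positions):
  position 3–5: nra
  position 7–9: nra
  position 24–26: nra
  position 27–29: nra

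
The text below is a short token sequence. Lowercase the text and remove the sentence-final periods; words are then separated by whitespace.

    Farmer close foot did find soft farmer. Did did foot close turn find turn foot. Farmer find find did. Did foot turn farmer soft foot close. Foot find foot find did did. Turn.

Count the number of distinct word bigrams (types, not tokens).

25

33 tokens → 32 bigram windows in total.
Repeated bigrams (each contributes count−1 duplicates):
  did did: 3
  close foot: 2
  did foot: 2
  find did: 2
  foot close: 2
  foot find: 2
7 duplicate windows → 32 − 7 = 25 distinct.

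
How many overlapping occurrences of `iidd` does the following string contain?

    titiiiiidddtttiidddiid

2

Sliding a length-4 window over the 22 characters (19 positions):
  position 7–10: iidd
  position 15–18: iidd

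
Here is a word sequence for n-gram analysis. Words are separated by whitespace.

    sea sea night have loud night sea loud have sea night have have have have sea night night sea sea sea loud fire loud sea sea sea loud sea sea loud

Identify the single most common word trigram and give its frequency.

"sea sea loud", 3 times

Trigram frequencies (highest first):
  sea sea loud: 3
  sea night have: 2
  have sea night: 2
  have have have: 2
  sea sea sea: 2
  loud sea sea: 2
  … (16 more, each ≤ 1)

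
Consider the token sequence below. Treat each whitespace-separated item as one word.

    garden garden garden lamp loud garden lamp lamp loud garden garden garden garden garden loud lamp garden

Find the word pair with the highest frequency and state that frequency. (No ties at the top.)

Bigram frequencies (highest first):
  garden garden: 6
  garden lamp: 2
  lamp loud: 2
  loud garden: 2
  lamp lamp: 1
  garden loud: 1
  … (2 more, each ≤ 1)

"garden garden", 6 times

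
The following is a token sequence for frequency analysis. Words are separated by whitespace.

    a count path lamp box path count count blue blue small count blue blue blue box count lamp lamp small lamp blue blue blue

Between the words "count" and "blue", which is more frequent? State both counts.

"blue" (8 vs 5)

"count": 5 occurrences
"blue": 8 occurrences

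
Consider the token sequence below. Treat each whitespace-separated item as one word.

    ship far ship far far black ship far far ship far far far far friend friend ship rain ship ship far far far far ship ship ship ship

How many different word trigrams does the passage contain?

28 tokens → 26 trigram windows in total.
Repeated trigrams (each contributes count−1 duplicates):
  far far far: 4
  ship far far: 4
  far far ship: 2
  far ship far: 2
  ship ship ship: 2
9 duplicate windows → 26 − 9 = 17 distinct.

17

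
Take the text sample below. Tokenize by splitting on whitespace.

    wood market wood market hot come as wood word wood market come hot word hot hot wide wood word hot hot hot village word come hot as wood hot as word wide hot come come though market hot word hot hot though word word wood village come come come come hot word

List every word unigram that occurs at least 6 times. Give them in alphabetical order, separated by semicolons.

come; hot; wood; word

Unigram counts meeting the condition (at least 6 times):
  come: 9
  hot: 14
  wood: 7
  word: 9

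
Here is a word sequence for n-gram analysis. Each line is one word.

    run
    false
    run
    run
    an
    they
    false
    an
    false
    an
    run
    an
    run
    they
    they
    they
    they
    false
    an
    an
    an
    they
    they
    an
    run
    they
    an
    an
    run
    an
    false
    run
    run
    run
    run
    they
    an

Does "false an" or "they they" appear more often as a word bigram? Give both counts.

"they they" (4 vs 3)

"false an": 3 occurrences
"they they": 4 occurrences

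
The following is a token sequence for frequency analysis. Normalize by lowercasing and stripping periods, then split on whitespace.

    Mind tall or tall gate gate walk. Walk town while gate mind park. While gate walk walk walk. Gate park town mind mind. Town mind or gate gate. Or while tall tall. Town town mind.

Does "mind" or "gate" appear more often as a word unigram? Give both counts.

"mind": 6 occurrences
"gate": 7 occurrences

"gate" (7 vs 6)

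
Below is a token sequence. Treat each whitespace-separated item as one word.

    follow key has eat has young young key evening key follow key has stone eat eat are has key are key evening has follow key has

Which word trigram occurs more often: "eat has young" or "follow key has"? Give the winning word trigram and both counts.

"follow key has" (3 vs 1)

"eat has young": 1 occurrence
"follow key has": 3 occurrences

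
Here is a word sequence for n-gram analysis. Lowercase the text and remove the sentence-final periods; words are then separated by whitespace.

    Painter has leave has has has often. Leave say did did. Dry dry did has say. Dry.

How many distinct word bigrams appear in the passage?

15

17 tokens → 16 bigram windows in total.
Repeated bigrams (each contributes count−1 duplicates):
  has has: 2
1 duplicate windows → 16 − 1 = 15 distinct.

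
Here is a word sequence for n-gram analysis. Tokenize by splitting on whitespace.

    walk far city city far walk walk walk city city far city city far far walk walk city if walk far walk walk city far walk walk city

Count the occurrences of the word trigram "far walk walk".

4

Scanning the 26 overlapping trigram windows for "far walk walk":
  position 5–7: far walk walk
  position 15–17: far walk walk
  position 21–23: far walk walk
  position 25–27: far walk walk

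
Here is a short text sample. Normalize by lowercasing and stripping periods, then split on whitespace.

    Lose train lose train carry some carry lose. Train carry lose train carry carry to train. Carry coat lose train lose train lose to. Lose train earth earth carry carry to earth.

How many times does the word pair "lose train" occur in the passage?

7

Scanning the 31 overlapping bigram windows for "lose train":
  position 1–2: lose train
  position 3–4: lose train
  position 8–9: lose train
  position 11–12: lose train
  position 19–20: lose train
  position 21–22: lose train
  position 25–26: lose train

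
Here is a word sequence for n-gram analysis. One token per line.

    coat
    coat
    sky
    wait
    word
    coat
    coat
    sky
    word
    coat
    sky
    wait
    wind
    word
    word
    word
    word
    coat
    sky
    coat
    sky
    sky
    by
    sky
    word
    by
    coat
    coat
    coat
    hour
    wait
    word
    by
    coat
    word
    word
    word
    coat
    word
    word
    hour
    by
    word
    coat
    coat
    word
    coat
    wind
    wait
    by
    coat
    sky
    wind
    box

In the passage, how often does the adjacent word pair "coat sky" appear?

6

Scanning the 53 overlapping bigram windows for "coat sky":
  position 2–3: coat sky
  position 7–8: coat sky
  position 10–11: coat sky
  position 18–19: coat sky
  position 20–21: coat sky
  position 51–52: coat sky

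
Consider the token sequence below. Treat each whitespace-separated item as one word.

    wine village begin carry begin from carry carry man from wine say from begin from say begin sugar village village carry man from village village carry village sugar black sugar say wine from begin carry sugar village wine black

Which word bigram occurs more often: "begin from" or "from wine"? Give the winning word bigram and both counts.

"begin from" (2 vs 1)

"begin from": 2 occurrences
"from wine": 1 occurrence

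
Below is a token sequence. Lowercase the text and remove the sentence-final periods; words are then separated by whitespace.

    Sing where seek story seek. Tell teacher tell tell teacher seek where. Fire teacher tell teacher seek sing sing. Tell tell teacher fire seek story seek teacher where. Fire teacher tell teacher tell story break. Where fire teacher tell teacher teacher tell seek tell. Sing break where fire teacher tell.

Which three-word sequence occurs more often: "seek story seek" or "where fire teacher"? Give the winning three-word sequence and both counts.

"where fire teacher" (4 vs 2)

"seek story seek": 2 occurrences
"where fire teacher": 4 occurrences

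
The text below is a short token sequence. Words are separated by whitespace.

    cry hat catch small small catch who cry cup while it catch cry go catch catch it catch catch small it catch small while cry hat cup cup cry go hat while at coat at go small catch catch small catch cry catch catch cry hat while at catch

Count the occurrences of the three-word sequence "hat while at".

2

Scanning the 47 overlapping trigram windows for "hat while at":
  position 31–33: hat while at
  position 46–48: hat while at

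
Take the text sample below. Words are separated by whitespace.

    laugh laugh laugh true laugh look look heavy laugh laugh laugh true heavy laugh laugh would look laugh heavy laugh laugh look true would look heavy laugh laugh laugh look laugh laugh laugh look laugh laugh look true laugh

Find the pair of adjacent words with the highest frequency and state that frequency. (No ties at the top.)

"laugh laugh", 11 times

Bigram frequencies (highest first):
  laugh laugh: 11
  laugh look: 5
  heavy laugh: 4
  look laugh: 3
  laugh true: 2
  true laugh: 2
  … (8 more, each ≤ 2)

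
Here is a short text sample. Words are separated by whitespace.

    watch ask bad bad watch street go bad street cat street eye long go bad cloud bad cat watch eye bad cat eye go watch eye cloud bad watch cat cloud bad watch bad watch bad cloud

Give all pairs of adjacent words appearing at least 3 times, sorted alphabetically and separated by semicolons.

Bigram counts meeting the condition (at least 3 times):
  bad watch: 4
  cloud bad: 3

bad watch; cloud bad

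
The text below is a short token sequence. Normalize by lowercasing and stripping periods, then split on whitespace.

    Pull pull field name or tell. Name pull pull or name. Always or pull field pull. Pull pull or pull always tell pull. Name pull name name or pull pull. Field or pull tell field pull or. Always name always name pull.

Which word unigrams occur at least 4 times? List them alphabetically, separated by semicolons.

always; field; name; or; pull

Unigram counts meeting the condition (at least 4 times):
  always: 4
  field: 4
  name: 8
  or: 7
  pull: 16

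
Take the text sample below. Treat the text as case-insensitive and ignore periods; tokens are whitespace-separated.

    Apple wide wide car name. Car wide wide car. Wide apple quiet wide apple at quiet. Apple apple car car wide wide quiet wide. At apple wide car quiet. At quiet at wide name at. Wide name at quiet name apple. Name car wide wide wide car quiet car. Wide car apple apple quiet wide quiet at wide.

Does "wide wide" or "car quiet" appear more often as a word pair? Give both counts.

"wide wide": 5 occurrences
"car quiet": 2 occurrences

"wide wide" (5 vs 2)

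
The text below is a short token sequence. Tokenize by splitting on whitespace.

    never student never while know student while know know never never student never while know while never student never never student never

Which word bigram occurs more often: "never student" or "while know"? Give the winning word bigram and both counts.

"never student": 4 occurrences
"while know": 3 occurrences

"never student" (4 vs 3)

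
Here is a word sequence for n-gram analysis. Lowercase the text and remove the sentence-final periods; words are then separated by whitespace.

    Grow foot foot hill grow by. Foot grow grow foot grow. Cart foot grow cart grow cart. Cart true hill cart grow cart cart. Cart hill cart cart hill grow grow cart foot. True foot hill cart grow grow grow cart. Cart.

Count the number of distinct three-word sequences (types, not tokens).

32

42 tokens → 40 trigram windows in total.
Repeated trigrams (each contributes count−1 duplicates):
  grow cart cart: 3
  cart cart hill: 2
  cart grow cart: 2
  foot grow cart: 2
  grow cart foot: 2
  grow grow cart: 2
  hill cart grow: 2
8 duplicate windows → 40 − 8 = 32 distinct.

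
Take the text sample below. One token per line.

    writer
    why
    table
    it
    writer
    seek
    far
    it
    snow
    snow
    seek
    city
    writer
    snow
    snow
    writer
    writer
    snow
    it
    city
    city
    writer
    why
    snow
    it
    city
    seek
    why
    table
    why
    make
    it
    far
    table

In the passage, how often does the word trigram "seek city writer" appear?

Scanning the 32 overlapping trigram windows for "seek city writer":
  position 11–13: seek city writer

1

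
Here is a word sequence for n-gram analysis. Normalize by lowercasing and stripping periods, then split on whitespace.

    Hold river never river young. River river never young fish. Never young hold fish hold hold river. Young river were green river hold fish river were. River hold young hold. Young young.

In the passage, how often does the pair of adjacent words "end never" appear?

Scanning the 31 overlapping bigram windows for "end never":
  (none found)

0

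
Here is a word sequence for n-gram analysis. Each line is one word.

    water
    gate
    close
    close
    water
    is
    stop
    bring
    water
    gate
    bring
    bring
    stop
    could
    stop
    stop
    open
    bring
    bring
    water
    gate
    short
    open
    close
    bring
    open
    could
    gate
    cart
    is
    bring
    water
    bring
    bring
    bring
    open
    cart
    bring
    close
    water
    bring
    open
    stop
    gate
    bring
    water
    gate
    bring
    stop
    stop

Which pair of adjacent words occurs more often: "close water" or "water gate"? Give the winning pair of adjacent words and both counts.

"close water": 2 occurrences
"water gate": 4 occurrences

"water gate" (4 vs 2)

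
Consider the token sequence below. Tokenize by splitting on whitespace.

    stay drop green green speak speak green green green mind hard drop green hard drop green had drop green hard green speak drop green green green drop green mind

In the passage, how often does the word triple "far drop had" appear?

0

Scanning the 27 overlapping trigram windows for "far drop had":
  (none found)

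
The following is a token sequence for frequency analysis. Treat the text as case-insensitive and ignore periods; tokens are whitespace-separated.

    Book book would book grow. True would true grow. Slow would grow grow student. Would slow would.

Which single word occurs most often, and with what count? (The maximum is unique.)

Unigram frequencies (highest first):
  would: 5
  grow: 4
  book: 3
  true: 2
  slow: 2
  student: 1

"would", 5 times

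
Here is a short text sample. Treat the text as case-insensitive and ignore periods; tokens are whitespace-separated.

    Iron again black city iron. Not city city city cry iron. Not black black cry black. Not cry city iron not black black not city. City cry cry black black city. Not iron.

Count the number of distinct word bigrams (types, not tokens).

33 tokens → 32 bigram windows in total.
Repeated bigrams (each contributes count−1 duplicates):
  black black: 3
  city city: 3
  iron not: 3
  black city: 2
  black not: 2
  city cry: 2
  city iron: 2
  cry black: 2
  … (2 more repeated)
13 duplicate windows → 32 − 13 = 19 distinct.

19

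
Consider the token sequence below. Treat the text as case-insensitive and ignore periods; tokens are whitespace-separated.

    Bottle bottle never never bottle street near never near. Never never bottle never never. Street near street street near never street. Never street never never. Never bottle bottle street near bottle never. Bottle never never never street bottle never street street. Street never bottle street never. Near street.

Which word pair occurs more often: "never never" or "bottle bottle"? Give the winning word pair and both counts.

"never never": 7 occurrences
"bottle bottle": 2 occurrences

"never never" (7 vs 2)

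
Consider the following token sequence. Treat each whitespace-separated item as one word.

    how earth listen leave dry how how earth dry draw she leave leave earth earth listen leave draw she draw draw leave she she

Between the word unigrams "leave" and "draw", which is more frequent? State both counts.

"leave" (5 vs 4)

"leave": 5 occurrences
"draw": 4 occurrences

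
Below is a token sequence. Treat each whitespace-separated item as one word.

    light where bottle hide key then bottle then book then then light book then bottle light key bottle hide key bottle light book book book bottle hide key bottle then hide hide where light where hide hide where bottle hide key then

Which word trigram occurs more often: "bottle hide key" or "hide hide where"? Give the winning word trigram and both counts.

"bottle hide key" (4 vs 2)

"bottle hide key": 4 occurrences
"hide hide where": 2 occurrences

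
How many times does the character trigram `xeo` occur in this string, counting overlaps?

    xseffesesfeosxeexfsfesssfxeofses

1

Sliding a length-3 window over the 32 characters (30 positions):
  position 26–28: xeo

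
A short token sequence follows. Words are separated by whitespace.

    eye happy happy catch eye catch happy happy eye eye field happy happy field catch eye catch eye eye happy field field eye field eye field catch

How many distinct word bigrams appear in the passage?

14

27 tokens → 26 bigram windows in total.
Repeated bigrams (each contributes count−1 duplicates):
  catch eye: 3
  eye field: 3
  happy happy: 3
  eye catch: 2
  eye eye: 2
  eye happy: 2
  field catch: 2
  field eye: 2
  … (1 more repeated)
12 duplicate windows → 26 − 12 = 14 distinct.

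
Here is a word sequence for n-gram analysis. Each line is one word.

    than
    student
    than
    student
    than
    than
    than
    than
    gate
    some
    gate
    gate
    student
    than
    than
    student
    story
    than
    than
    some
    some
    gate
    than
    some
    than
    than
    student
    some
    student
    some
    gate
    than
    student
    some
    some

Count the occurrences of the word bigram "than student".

5

Scanning the 34 overlapping bigram windows for "than student":
  position 1–2: than student
  position 3–4: than student
  position 15–16: than student
  position 26–27: than student
  position 32–33: than student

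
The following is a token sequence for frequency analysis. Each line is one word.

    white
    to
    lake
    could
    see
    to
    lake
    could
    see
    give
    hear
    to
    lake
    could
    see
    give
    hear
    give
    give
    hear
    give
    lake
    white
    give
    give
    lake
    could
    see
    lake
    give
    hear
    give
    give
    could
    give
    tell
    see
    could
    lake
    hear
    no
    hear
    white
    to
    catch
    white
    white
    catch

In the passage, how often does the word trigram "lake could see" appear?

Scanning the 46 overlapping trigram windows for "lake could see":
  position 3–5: lake could see
  position 7–9: lake could see
  position 13–15: lake could see
  position 26–28: lake could see

4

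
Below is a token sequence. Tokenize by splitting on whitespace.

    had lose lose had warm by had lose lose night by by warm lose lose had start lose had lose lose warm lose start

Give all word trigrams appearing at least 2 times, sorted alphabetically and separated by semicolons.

had lose lose; lose lose had

Trigram counts meeting the condition (at least 2 times):
  had lose lose: 3
  lose lose had: 2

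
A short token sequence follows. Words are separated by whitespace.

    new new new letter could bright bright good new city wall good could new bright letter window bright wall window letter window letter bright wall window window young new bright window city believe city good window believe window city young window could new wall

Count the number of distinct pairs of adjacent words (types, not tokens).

35

44 tokens → 43 bigram windows in total.
Repeated bigrams (each contributes count−1 duplicates):
  bright wall: 2
  could new: 2
  letter window: 2
  new bright: 2
  new new: 2
  wall window: 2
  window city: 2
  window letter: 2
8 duplicate windows → 43 − 8 = 35 distinct.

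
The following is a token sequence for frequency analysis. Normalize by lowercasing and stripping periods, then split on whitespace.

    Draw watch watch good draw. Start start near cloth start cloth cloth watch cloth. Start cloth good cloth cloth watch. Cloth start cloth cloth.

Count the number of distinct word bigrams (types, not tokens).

15

24 tokens → 23 bigram windows in total.
Repeated bigrams (each contributes count−1 duplicates):
  cloth cloth: 3
  cloth start: 3
  start cloth: 3
  cloth watch: 2
  watch cloth: 2
8 duplicate windows → 23 − 8 = 15 distinct.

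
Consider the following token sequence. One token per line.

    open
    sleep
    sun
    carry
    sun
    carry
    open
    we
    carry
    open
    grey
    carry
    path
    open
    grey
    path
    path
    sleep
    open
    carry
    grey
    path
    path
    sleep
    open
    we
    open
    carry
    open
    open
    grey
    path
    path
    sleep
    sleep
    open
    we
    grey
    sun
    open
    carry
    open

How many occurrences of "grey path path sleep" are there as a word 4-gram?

Scanning the 39 overlapping 4-gram windows for "grey path path sleep":
  position 15–18: grey path path sleep
  position 21–24: grey path path sleep
  position 31–34: grey path path sleep

3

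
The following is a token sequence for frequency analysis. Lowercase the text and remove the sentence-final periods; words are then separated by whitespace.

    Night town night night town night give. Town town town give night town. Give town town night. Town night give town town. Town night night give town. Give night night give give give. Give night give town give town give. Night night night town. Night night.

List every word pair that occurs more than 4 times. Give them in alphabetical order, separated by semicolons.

Bigram counts meeting the condition (more than 4 times):
  give town: 6
  night give: 5
  night night: 6
  night town: 5
  town give: 5
  town night: 6
  town town: 5

give town; night give; night night; night town; town give; town night; town town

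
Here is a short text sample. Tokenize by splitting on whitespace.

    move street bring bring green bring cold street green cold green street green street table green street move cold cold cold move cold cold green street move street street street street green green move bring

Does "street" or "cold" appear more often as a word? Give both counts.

"street" (10 vs 7)

"street": 10 occurrences
"cold": 7 occurrences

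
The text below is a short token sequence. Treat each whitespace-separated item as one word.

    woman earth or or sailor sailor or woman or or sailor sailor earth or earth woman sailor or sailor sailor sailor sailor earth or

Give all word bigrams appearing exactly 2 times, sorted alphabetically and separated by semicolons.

or or; sailor earth; sailor or

Bigram counts meeting the condition (exactly 2 times):
  or or: 2
  sailor earth: 2
  sailor or: 2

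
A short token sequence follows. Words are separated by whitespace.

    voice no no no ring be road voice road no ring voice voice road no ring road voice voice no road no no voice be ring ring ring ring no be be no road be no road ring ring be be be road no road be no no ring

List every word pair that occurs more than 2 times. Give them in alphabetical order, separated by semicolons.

be be; be no; no no; no ring; no road; ring ring; road no

Bigram counts meeting the condition (more than 2 times):
  be be: 3
  be no: 3
  no no: 4
  no ring: 4
  no road: 4
  ring ring: 4
  road no: 4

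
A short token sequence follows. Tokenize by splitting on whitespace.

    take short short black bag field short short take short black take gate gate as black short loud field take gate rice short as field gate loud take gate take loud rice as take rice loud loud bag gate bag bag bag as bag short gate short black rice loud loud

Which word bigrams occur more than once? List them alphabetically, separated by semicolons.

Bigram counts meeting the condition (more than once):
  bag bag: 2
  loud loud: 2
  rice loud: 2
  short black: 3
  short short: 2
  take gate: 3
  take short: 2

bag bag; loud loud; rice loud; short black; short short; take gate; take short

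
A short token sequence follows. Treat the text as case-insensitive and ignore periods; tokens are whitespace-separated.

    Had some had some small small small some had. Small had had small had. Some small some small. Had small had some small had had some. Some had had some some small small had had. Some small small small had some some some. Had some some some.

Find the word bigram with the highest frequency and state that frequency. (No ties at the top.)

"had some", 9 times

Bigram frequencies (highest first):
  had some: 9
  small had: 7
  some small: 6
  some some: 6
  small small: 5
  some had: 4
  … (3 more, each ≤ 4)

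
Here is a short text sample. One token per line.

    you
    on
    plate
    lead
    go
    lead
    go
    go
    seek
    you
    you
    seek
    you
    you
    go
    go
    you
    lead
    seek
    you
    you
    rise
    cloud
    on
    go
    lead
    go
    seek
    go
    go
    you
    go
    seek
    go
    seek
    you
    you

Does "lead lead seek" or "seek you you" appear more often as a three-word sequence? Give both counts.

"lead lead seek": 0 occurrences
"seek you you": 4 occurrences

"seek you you" (4 vs 0)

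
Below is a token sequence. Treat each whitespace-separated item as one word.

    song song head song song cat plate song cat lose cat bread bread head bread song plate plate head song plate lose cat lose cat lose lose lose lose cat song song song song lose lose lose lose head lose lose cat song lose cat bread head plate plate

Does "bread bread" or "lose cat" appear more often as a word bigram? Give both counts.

"lose cat" (6 vs 1)

"bread bread": 1 occurrence
"lose cat": 6 occurrences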